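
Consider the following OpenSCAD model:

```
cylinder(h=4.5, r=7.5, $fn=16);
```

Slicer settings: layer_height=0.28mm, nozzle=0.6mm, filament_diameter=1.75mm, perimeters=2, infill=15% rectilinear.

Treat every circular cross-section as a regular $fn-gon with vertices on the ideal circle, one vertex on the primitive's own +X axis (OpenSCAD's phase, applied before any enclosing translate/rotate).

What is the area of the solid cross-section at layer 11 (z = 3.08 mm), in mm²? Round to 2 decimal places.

172.21 mm²

At z = 3.08 mm: the r=7.5 cylinder gives a regular 16-gon of circumradius 7.5 (constant along its height) (area = (16/2)·7.500²·sin(360°/16) = 172.21 mm²). Overall, the cross-section is a single solid region. Net area = 172.21 mm².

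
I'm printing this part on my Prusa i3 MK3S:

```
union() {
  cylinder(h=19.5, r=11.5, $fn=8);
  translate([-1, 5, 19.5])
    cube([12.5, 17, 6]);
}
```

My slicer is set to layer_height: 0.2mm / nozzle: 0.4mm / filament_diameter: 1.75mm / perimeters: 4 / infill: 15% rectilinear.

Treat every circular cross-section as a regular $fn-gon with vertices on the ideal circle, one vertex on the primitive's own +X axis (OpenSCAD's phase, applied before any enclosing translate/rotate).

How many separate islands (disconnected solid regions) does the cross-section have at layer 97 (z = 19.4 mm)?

1

At z = 19.4 mm: the r=11.5 cylinder gives a regular 8-gon of circumradius 11.5 (constant along its height); the cube at (-1, 5) does not reach this height (z outside [19.5, 25.5]); Merging all regions: only the r=11.5 cylinder is present, so the union is just that shape — 1 connected region. Overall, the cross-section is a single solid region. Island count = 1.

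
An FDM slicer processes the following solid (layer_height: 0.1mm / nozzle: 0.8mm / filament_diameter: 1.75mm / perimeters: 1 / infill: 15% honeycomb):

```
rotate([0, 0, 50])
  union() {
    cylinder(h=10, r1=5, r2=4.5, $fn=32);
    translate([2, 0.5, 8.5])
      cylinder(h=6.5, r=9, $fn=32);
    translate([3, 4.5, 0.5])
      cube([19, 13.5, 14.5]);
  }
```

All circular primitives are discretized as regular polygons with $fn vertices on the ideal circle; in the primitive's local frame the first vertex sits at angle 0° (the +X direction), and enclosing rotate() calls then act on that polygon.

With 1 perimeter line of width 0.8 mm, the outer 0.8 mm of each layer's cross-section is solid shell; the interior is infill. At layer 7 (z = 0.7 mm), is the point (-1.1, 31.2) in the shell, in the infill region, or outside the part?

outside

At z = 0.7 mm: the cone (r1=5→r2=4.5) has section circumradius 4.965 here — a regular 32-gon; the cylinder at (2, 0.5) is absent (z outside [8.5, 15]); the cube at (3, 4.5) is present — its section is the full 19×13.5 rectangle; Merging all regions: the 2 present regions are separate (no shared area or edge), so areas and boundary lengths simply add and each stays a separate island — 2 connected regions; (rotated 50° about Z; rotation is an isometry so areas/perimeters/island counts are preserved). Overall, the cross-section has 2 separate islands. Undo the 50° rotation: the query point maps to (23.194, 20.898) in the un-rotated model frame. The nearest boundary edge runs (22.00, 18.00)→(22.00, 4.50); distance from the point to it = 3.13 mm. The point is not inside any of the regions above, so it lies outside the cross-section (3.13 mm from the nearest boundary).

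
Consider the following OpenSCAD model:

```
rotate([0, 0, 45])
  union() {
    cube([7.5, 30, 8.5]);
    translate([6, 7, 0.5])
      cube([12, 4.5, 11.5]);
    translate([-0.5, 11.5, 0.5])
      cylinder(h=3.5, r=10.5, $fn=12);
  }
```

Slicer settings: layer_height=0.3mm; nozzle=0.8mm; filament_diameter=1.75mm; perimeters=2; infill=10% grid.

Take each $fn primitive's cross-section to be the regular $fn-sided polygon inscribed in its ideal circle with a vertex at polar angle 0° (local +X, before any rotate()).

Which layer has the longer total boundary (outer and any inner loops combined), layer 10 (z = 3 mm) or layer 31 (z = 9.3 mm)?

layer 10 (z = 3 mm)

Layer 10 (z = 3): the cube (footprint 7.5×30) is included at this height (perimeter 75.00 mm); the cube at (6, 7) is present — its section is the full 12×4.5 rectangle (perimeter 33.00 mm); the cylinder at (-0.5, 11.5): section is a regular 12-gon, circumradius r=10.5 (perimeter = 2·12·10.500·sin(180°/12) = 65.22 mm); Merging all regions: the regions partially overlap (shared area 150.17 mm²), so the edge portions inside another operand are dropped and the merged outline is re-measured after clipping — boundary = 106.24 mm; (rotated 45° about Z; rotation is an isometry so areas/perimeters/island counts are preserved). So its perimeter = 106.24 mm. Layer 31 (z = 9.3): the cube is absent (z outside [0, 8.5]); the cube at (6, 7) (footprint 12×4.5) is included at this height (perimeter 33.00 mm); the cylinder at (-0.5, 11.5) is not intersected at this z (z outside [0.5, 4]); Combining (union): only the 12×4.5 cube at (6, 7) is present, so the union is just that shape — boundary = 33.00 mm; (whole slice rotated 45° about Z — lengths, areas and connectivity unchanged). So its perimeter = 33.00 mm. Layer 10 is larger (106.24 vs 33.00 mm).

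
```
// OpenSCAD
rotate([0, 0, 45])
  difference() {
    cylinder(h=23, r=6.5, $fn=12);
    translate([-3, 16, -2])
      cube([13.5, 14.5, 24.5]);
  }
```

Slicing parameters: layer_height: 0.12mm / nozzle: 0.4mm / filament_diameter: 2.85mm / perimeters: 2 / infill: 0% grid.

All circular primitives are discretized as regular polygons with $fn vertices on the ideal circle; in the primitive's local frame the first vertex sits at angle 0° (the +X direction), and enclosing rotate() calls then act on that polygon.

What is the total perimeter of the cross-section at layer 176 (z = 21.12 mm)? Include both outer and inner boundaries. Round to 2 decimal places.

At z = 21.12 mm: the r=6.5 cylinder contributes a regular 12-gon of circumradius 6.5 (perimeter = 2·12·6.500·sin(180°/12) = 40.38 mm); the cube at (-3, 16) is present — its section is the full 13.5×14.5 rectangle (perimeter 56.00 mm); Taking the first minus the rest: starting from the r=6.5 cylinder, the 13.5×14.5 cube at (-3, 16) misses the remaining region (no effect) — boundary = 40.38 mm; (whole slice rotated 45° about Z — lengths, areas and connectivity unchanged). Overall, the cross-section is a single solid region. Total boundary length (outer) = 40.38 mm.

40.38 mm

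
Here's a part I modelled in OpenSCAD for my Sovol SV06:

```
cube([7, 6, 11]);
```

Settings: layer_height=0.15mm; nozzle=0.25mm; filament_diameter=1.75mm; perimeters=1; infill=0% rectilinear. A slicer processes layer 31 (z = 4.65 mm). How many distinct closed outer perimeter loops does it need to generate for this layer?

At z = 4.65 mm: the 7×6 cube contributes its full rectangle. The result has 1 disconnected region.

1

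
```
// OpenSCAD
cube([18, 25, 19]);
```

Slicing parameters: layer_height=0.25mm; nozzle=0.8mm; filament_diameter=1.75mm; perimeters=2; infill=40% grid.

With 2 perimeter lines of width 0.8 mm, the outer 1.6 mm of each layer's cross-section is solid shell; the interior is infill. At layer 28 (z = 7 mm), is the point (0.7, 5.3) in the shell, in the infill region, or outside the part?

At z = 7 mm: the 18×25 cube contributes its full rectangle. Overall, the cross-section is a single solid region. The nearest boundary edge runs (0.00, 25.00)→(0.00, 0.00); distance from the point to it = 0.70 mm. The point is inside the cross-section, 0.70 mm from the nearest boundary — within the 1.6 mm shell band (2 × 0.8).

shell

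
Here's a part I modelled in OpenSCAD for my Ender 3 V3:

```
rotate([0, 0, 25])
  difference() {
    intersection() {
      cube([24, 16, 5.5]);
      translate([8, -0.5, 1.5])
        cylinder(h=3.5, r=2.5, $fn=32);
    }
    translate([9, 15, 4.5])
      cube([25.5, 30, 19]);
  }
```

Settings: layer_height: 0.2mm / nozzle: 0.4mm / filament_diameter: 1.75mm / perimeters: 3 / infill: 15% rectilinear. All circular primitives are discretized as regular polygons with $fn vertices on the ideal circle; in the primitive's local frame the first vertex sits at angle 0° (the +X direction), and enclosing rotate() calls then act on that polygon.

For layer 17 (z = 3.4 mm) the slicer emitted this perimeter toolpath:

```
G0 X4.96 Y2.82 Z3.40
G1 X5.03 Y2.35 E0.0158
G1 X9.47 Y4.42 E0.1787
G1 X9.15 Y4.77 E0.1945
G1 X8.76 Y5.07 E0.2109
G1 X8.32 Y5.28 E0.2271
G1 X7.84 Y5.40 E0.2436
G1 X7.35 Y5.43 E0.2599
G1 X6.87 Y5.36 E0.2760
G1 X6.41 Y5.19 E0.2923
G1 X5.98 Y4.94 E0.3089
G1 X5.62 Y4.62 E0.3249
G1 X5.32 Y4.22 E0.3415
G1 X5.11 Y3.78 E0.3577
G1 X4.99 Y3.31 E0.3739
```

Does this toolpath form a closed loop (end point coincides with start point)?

Start point (G0): (4.96, 2.82). End point (last G1): the path does not return to the start — open.

no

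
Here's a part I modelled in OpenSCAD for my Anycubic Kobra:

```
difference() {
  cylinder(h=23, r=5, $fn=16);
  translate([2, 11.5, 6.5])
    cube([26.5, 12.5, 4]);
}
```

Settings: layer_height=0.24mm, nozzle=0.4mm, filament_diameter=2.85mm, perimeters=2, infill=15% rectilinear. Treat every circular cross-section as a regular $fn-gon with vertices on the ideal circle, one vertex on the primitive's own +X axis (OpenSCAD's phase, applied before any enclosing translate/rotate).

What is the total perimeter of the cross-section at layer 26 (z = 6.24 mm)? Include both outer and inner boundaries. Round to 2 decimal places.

31.21 mm

At z = 6.24 mm: the r=5 cylinder gives a regular 16-gon of circumradius 5 (constant along its height) (perimeter = 2·16·5.000·sin(180°/16) = 31.21 mm); the cube at (2, 11.5) does not reach this height (z outside [6.5, 10.5]); Subtracting the remaining from the first: none of the subtracted shapes is present at this height, so the r=5 cylinder is unchanged — boundary = 31.21 mm. Overall, the cross-section is a single solid region. Total boundary length (outer) = 31.21 mm.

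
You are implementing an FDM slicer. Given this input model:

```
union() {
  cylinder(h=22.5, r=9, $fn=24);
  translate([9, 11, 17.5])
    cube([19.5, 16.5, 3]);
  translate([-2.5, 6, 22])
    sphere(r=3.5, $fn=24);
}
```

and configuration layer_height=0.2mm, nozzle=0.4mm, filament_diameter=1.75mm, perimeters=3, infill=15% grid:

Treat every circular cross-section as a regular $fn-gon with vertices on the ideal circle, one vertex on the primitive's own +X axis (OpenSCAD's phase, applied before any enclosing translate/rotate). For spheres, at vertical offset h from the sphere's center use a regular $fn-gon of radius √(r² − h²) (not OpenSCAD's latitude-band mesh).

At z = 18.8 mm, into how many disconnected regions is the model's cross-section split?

2

At z = 18.8 mm: the cylinder: section is a regular 24-gon, circumradius r=9; the cube at (9, 11) (footprint 19.5×16.5) is included at this height; the r=3.5 sphere at (-2.5, 6) contributes a regular 24-gon of circumradius √(3.5²−3.2²) = 1.418; Combining (union): the regions partially overlap (shared area 6.24 mm²), so overlapping operands fuse into one piece — 2 connected regions. The result has 2 disconnected regions.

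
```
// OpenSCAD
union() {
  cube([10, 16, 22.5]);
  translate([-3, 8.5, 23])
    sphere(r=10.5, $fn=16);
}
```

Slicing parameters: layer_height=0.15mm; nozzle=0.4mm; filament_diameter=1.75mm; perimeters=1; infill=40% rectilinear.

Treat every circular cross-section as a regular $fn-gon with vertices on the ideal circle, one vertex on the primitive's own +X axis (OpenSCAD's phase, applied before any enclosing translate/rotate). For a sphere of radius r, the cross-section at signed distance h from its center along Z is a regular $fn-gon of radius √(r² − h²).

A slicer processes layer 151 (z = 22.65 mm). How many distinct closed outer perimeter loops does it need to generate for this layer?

1

At z = 22.65 mm: the cube is not intersected at this z (z outside [0, 22.5]); the r=10.5 sphere at (-3, 8.5) slices to a regular 16-gon of circumradius 10.494 (√(r²−h²) with h=0.35 from center); Combining (union): only the r=10.5 sphere at (-3, 8.5) is present, so the union is just that shape — 1 connected region. The result has 1 disconnected region.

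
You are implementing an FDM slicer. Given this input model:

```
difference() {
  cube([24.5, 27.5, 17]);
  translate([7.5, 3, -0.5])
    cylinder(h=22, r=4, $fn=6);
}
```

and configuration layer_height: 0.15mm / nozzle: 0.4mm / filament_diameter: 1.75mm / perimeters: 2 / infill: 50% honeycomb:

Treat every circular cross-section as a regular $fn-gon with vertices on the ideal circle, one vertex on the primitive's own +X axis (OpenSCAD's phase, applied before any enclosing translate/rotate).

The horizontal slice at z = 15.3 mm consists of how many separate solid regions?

At z = 15.3 mm: the cube is present — its section is the full 24.5×27.5 rectangle; the r=4 cylinder at (7.5, 3) gives a regular 6-gon of circumradius 4 (constant along its height); Subtracting the remaining from the first: starting from the 24.5×27.5 cube, the r=4 cylinder at (7.5, 3) partially overlaps it — only the 39.59 mm² overlap (of its 41.57 mm²) is removed, clipping the outline — 1 connected region. The result has 1 disconnected region.

1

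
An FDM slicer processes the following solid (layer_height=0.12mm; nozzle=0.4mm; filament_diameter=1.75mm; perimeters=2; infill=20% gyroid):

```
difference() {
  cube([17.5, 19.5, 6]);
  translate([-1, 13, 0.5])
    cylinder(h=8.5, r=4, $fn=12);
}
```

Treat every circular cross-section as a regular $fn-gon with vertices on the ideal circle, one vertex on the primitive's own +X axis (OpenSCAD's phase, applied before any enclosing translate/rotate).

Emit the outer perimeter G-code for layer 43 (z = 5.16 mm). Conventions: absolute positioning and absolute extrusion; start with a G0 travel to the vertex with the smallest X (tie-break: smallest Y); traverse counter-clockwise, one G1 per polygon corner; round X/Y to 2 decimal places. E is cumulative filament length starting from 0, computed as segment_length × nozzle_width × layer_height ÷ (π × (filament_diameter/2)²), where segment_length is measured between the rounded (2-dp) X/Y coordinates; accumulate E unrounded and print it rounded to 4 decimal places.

G0 X0.00 Y0.00 Z5.16
G1 X17.50 Y0.00 E0.3492
G1 X17.50 Y19.50 E0.7384
G1 X0.00 Y19.50 E1.0876
G1 X0.00 Y16.73 E1.1429
G1 X1.00 Y16.46 E1.1636
G1 X2.46 Y15.00 E1.2048
G1 X3.00 Y13.00 E1.2461
G1 X2.46 Y11.00 E1.2874
G1 X1.00 Y9.54 E1.3286
G1 X0.00 Y9.27 E1.3493
G1 X0.00 Y0.00 E1.5343

At z = 5.16 mm: the 17.5×19.5 cube contributes its full rectangle; the r=4 cylinder at (-1, 13) gives a regular 12-gon of circumradius 4 (constant along its height); After the difference (first − rest): starting from the 17.5×19.5 cube, the r=4 cylinder at (-1, 13) partially overlaps it — only the 16.27 mm² overlap (of its 48.00 mm²) is removed, clipping the outline — 1 connected region. The outline is a single polygon with 11 vertices. Extrusion per mm of travel: 0.4 × 0.12 / (π × 0.875²) = 0.019956. Accumulating E over each segment gives final E = 1.5343.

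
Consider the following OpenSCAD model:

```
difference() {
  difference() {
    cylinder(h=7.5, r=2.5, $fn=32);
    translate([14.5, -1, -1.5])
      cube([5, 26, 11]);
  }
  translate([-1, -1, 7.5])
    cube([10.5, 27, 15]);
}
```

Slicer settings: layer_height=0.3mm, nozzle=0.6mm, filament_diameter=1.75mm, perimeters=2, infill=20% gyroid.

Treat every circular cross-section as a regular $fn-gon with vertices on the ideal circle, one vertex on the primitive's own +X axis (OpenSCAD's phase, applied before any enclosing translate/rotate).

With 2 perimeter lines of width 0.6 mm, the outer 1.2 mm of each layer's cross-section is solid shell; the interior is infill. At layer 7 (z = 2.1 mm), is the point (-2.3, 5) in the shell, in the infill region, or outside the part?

At z = 2.1 mm: the r=2.5 cylinder gives a regular 32-gon of circumradius 2.5 (constant along its height); the cube at (14.5, -1) (footprint 5×26) is included at this height; After the difference (first − rest): starting from the r=2.5 cylinder, the 5×26 cube at (14.5, -1) misses the remaining region (no effect) — 1 connected region; the cube at (-1, -1) is absent (z outside [7.5, 22.5]); After the difference (first − rest): none of the subtracted shapes is present at this height, so the result so far is unchanged — 1 connected region. Overall, the cross-section is a single solid region. The nearest boundary edge runs (-1.39, 2.08)→(-0.96, 2.31); distance from the point to it = 3.01 mm. The point is not inside any of the regions above, so it lies outside the cross-section (3.01 mm from the nearest boundary).

outside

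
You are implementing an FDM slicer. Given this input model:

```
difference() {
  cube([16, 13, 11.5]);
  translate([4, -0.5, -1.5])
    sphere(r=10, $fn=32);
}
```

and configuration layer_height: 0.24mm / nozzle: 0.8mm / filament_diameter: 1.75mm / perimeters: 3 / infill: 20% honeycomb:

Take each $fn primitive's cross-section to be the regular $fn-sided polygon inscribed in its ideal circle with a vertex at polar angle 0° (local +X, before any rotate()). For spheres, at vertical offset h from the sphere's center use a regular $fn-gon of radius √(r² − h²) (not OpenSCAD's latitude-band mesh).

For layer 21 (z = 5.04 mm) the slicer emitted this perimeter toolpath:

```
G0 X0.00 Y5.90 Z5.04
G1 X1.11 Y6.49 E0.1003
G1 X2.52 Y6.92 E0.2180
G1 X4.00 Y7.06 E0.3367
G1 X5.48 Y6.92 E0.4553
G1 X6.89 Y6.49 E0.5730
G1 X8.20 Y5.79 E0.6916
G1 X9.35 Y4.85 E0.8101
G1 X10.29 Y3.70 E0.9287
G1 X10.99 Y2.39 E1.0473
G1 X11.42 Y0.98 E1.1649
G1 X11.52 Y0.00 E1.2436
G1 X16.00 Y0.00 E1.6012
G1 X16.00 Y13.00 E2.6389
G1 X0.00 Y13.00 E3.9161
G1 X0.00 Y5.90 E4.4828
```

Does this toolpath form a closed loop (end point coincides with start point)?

yes

Start point (G0): (0.00, 5.90). End point (last G1): the path returns to the start — closed.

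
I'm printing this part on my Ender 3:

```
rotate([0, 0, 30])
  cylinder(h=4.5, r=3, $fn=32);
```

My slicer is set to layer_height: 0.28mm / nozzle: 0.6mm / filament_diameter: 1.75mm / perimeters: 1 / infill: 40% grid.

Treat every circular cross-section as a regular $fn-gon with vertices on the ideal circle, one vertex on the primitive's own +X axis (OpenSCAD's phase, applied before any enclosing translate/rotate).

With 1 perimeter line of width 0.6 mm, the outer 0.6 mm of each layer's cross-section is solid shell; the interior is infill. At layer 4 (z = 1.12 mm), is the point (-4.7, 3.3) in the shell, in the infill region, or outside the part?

At z = 1.12 mm: the cylinder: section is a regular 32-gon, circumradius r=3; (rotated 30° about Z; rotation is an isometry so areas/perimeters/island counts are preserved). Overall, the cross-section is a single solid region. Undo the 30° rotation: the query point maps to (-2.420, 5.208) in the un-rotated model frame. The nearest boundary edge runs (-0.59, 2.94)→(-1.15, 2.77); distance from the point to it = 2.75 mm. The point is not inside any of the regions above, so it lies outside the cross-section (2.75 mm from the nearest boundary).

outside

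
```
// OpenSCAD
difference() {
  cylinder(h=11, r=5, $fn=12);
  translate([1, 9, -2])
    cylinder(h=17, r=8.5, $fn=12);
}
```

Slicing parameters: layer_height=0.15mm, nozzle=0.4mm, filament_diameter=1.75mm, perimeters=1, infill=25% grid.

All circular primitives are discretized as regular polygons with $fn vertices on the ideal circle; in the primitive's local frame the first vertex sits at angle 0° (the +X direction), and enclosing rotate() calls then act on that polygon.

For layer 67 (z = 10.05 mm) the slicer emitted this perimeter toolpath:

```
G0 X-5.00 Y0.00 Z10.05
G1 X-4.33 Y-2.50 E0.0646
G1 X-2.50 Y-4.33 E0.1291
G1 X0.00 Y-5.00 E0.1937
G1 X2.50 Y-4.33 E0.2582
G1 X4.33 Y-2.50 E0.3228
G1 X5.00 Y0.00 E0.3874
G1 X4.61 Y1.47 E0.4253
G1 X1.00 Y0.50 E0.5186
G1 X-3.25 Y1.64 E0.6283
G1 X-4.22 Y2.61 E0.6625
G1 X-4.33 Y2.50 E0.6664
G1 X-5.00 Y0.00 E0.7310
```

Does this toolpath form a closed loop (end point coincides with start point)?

yes

Start point (G0): (-5.00, 0.00). End point (last G1): the path returns to the start — closed.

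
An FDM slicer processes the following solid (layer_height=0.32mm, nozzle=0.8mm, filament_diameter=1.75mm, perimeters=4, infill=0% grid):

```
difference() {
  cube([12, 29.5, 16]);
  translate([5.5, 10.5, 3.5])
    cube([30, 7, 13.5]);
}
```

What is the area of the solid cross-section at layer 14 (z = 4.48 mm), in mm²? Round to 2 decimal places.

308.50 mm²

At z = 4.48 mm: the cube is present — its section is the full 12×29.5 rectangle (area 354.00 mm²); the 30×7 cube at (5.5, 10.5) contributes its full rectangle (area 210.00 mm²); After the difference (first − rest): starting from the 12×29.5 cube (354.00 mm²), the 30×7 cube at (5.5, 10.5) partially overlaps it — only the 45.50 mm² overlap (of its 210.00 mm²) is removed, clipping the outline — area = 308.50 mm². Overall, the cross-section is a single solid region. Net area = 308.50 mm².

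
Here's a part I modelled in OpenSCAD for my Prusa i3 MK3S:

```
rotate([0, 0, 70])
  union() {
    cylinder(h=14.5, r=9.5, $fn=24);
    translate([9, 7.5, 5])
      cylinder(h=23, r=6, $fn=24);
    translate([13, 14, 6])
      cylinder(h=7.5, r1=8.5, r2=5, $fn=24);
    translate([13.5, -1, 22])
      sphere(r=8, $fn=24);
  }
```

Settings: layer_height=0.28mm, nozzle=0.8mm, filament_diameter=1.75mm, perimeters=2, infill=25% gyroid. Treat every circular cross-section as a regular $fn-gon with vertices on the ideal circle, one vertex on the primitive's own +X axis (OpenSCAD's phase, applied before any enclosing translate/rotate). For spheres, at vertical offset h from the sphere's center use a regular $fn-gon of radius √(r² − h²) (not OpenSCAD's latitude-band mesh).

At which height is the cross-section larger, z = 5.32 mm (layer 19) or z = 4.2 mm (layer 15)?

Layer 19 (z = 5.32): the r=9.5 cylinder gives a regular 24-gon of circumradius 9.5 (constant along its height) (area = (24/2)·9.500²·sin(360°/24) = 280.30 mm²); the cylinder at (9, 7.5): section is a regular 24-gon, circumradius r=6 (area = (24/2)·6.000²·sin(360°/24) = 111.81 mm²); the cone at (13, 14) is not intersected at this z (z outside [6, 13.5]); the sphere at (13.5, -1) does not reach this height (|z−center|=16.680 > r=8); Taking the union: the regions partially overlap — summed areas 392.11 mm² minus the doubly-counted overlap 24.42 mm² gives 367.69 mm² — area = 367.69 mm²; (whole slice rotated 70° about Z — lengths, areas and connectivity unchanged). So its area = 367.69 mm². Layer 15 (z = 4.2): the r=9.5 cylinder contributes a regular 24-gon of circumradius 9.5 (area = (24/2)·9.500²·sin(360°/24) = 280.30 mm²); the cylinder at (9, 7.5) does not reach this height (z outside [5, 28]); the cone at (13, 14) is absent (z outside [6, 13.5]); the sphere at (13.5, -1) does not reach this height (|z−center|=17.800 > r=8); Taking the union: only the r=9.5 cylinder is present, so the union is just that shape — area = 280.30 mm²; (rotated 70° about Z; rotation is an isometry so areas/perimeters/island counts are preserved). So its area = 280.30 mm². Layer 19 is larger (367.69 vs 280.30 mm²).

layer 19 (z = 5.32 mm)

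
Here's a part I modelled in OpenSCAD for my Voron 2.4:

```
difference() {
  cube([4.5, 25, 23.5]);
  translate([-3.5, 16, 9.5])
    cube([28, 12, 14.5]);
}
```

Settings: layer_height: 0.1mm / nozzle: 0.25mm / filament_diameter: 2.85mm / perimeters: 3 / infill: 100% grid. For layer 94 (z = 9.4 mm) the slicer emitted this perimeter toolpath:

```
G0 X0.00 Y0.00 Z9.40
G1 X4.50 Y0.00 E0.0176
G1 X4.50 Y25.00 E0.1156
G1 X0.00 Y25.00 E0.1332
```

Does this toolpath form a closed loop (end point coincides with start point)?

Start point (G0): (0.00, 0.00). End point (last G1): the path does not return to the start — open.

no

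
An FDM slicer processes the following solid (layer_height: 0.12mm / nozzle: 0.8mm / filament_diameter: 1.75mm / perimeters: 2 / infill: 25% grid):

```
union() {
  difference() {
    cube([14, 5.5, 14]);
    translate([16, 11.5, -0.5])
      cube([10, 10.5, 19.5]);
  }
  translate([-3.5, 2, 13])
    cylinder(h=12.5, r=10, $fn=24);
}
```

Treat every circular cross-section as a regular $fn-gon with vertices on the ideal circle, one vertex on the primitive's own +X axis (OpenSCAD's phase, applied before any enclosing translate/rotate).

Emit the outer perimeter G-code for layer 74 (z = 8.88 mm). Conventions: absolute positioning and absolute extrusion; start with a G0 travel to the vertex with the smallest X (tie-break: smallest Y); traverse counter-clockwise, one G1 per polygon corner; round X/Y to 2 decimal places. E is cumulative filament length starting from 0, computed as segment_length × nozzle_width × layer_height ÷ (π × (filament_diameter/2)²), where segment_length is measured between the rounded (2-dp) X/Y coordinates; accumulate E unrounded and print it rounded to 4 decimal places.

At z = 8.88 mm: the cube is present — its section is the full 14×5.5 rectangle; the 10×10.5 cube at (16, 11.5) contributes its full rectangle; Subtracting the remaining from the first: starting from the 14×5.5 cube, the 10×10.5 cube at (16, 11.5) misses the remaining region (no effect) — 1 connected region; the cylinder at (-3.5, 2) is absent (z outside [13, 25.5]); Combining (union): only that combined region is present, so the union is just that shape — 1 connected region. The outline is a single polygon with 4 vertices. Extrusion per mm of travel: 0.8 × 0.12 / (π × 0.875²) = 0.039912. Accumulating E over each segment gives final E = 1.5566.

G0 X0.00 Y0.00 Z8.88
G1 X14.00 Y0.00 E0.5588
G1 X14.00 Y5.50 E0.7783
G1 X0.00 Y5.50 E1.3371
G1 X0.00 Y0.00 E1.5566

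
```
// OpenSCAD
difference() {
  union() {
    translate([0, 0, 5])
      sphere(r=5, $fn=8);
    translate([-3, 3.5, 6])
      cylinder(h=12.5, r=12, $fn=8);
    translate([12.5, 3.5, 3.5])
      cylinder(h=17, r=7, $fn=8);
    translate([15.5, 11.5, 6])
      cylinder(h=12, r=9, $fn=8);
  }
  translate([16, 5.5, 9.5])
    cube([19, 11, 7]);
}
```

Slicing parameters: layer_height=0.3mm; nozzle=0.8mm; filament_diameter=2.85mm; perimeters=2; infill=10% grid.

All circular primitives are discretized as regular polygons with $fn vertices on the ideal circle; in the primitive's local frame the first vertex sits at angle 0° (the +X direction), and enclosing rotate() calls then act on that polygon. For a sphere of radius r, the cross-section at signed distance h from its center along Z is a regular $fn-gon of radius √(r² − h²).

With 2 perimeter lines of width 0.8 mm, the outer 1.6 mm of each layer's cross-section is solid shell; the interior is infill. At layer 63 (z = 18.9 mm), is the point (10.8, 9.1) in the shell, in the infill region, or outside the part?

At z = 18.9 mm: the sphere is not intersected at this z (|z−center|=13.900 > r=5); the cylinder at (-3, 3.5) is absent (z outside [6, 18.5]); the r=7 cylinder at (12.5, 3.5) contributes a regular 8-gon of circumradius 7; the cylinder at (15.5, 11.5) is absent (z outside [6, 18]); Combining (union): only the r=7 cylinder at (12.5, 3.5) is present, so the union is just that shape — 1 connected region; the cube at (16, 5.5) does not reach this height (z outside [9.5, 16.5]); Taking the first minus the rest: none of the subtracted shapes is present at this height, so that combined region is unchanged — 1 connected region. Overall, the cross-section is a single solid region. The nearest boundary edge runs (12.50, 10.50)→(7.55, 8.45); distance from the point to it = 0.64 mm. The point is inside the cross-section, 0.64 mm from the nearest boundary — within the 1.6 mm shell band (2 × 0.8).

shell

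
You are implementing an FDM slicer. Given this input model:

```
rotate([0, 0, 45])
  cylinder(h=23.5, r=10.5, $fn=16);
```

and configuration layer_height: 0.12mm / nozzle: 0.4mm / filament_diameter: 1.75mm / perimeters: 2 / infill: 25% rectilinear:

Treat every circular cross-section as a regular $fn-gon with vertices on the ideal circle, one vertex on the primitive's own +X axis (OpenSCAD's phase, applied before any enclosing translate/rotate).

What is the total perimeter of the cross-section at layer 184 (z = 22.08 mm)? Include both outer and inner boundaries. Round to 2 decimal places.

At z = 22.08 mm: the r=10.5 cylinder contributes a regular 16-gon of circumradius 10.5 (perimeter = 2·16·10.500·sin(180°/16) = 65.55 mm); (whole slice rotated 45° about Z — lengths, areas and connectivity unchanged). Overall, the cross-section is a single solid region. Total boundary length (outer) = 65.55 mm.

65.55 mm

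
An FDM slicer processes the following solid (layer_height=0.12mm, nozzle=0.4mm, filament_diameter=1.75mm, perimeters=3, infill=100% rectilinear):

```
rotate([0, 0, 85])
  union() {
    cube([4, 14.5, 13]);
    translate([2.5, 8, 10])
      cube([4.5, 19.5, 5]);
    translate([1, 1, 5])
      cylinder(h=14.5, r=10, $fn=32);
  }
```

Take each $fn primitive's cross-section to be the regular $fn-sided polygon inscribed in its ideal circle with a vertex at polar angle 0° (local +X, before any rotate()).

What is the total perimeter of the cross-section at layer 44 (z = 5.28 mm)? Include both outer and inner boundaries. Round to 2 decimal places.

At z = 5.28 mm: the cube (footprint 4×14.5) is included at this height (perimeter 37.00 mm); the cube at (2.5, 8) does not reach this height (z outside [10, 15]); the cylinder at (1, 1): section is a regular 32-gon, circumradius r=10 (perimeter = 2·32·10.000·sin(180°/32) = 62.73 mm); Taking the union: the regions partially overlap (shared area 43.39 mm²), so the edge portions inside another operand are dropped and the merged outline is re-measured after clipping — boundary = 70.28 mm; (whole slice rotated 85° about Z — lengths, areas and connectivity unchanged). Overall, the cross-section is a single solid region. Total boundary length (outer) = 70.28 mm.

70.28 mm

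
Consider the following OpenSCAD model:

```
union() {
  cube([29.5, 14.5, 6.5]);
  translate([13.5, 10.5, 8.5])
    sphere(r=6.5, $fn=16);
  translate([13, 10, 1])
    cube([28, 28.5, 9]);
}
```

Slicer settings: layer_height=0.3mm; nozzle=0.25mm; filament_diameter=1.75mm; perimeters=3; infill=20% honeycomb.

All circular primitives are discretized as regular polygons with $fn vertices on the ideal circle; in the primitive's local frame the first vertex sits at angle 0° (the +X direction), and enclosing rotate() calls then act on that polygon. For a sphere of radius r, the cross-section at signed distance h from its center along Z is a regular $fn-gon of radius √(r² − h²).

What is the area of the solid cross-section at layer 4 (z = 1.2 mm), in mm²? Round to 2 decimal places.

1151.50 mm²

At z = 1.2 mm: the cube (footprint 29.5×14.5) is included at this height (area 427.75 mm²); the sphere at (13.5, 10.5) does not reach this height (|z−center|=7.300 > r=6.5); the cube at (13, 10) (footprint 28×28.5) is included at this height (area 798.00 mm²); Merging all regions: the regions partially overlap — summed areas 1225.75 mm² minus the doubly-counted overlap 74.25 mm² gives 1151.50 mm² — area = 1151.50 mm². Overall, the cross-section is a single solid region. Net area = 1151.50 mm².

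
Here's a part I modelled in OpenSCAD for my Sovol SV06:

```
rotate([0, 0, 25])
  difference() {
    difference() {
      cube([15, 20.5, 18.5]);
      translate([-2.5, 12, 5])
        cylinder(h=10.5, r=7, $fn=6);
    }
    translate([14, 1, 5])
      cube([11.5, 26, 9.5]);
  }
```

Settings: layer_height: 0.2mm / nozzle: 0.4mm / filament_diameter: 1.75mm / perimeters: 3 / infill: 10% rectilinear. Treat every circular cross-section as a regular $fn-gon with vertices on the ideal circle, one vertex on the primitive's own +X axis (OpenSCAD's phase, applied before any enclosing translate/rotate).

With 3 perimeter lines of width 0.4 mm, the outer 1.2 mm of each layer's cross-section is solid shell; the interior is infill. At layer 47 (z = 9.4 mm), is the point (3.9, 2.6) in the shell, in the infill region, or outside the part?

At z = 9.4 mm: the 15×20.5 cube contributes its full rectangle; the r=7 cylinder at (-2.5, 12) gives a regular 6-gon of circumradius 7 (constant along its height); After the difference (first − rest): starting from the 15×20.5 cube, the r=7 cylinder at (-2.5, 12) partially overlaps it — only the 33.34 mm² overlap (of its 127.31 mm²) is removed, clipping the outline — 1 connected region; the cube at (14, 1) (footprint 11.5×26) is included at this height; Subtracting the remaining from the first: starting from the result so far, the 11.5×26 cube at (14, 1) partially overlaps it — only the 19.50 mm² overlap (of its 299.00 mm²) is removed, clipping the outline — 1 connected region; (rotated 25° about Z; rotation is an isometry so areas/perimeters/island counts are preserved). Overall, the cross-section is a single solid region. Undo the 25° rotation: the query point maps to (4.633, 0.708) in the un-rotated model frame. The nearest boundary edge runs (15.00, 0.00)→(0.00, 0.00); distance from the point to it = 0.71 mm. The point is inside the cross-section, 0.71 mm from the nearest boundary — within the 1.2 mm shell band (3 × 0.4).

shell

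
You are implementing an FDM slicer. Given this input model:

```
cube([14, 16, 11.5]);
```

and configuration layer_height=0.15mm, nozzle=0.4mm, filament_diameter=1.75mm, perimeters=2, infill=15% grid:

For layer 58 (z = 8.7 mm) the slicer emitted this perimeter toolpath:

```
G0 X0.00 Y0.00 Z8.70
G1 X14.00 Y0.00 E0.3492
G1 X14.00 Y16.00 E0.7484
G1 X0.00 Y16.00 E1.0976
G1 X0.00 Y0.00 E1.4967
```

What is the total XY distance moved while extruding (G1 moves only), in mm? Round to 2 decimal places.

60.00 mm

Sum the Euclidean lengths of each G1 segment: total = 60.00 mm.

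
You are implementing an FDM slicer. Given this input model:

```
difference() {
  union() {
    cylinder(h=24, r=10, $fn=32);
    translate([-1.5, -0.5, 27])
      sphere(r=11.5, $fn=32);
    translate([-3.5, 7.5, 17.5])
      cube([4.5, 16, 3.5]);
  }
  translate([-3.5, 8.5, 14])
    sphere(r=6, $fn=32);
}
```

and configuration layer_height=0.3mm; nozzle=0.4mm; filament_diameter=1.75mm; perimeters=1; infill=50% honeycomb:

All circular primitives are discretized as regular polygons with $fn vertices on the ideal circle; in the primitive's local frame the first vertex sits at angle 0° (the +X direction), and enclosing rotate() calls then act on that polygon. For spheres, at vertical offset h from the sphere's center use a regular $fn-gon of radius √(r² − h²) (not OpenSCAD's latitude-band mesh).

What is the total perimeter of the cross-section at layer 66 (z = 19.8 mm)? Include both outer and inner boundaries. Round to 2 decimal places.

At z = 19.8 mm: the cylinder: section is a regular 32-gon, circumradius r=10 (perimeter = 2·32·10.000·sin(180°/32) = 62.73 mm); the sphere at (-1.5, -0.5): section is a regular 32-gon, circumradius = √(r²−h²) = √(11.5²−7.2²) = 8.967 (perimeter = 2·32·8.967·sin(180°/32) = 56.25 mm); the cube at (-3.5, 7.5) is present — its section is the full 4.5×16 rectangle (perimeter 41.00 mm); Taking the union: the regions partially overlap (shared area 255.43 mm²), so the edge portions inside another operand are dropped and the merged outline is re-measured after clipping — boundary = 91.04 mm; the sphere at (-3.5, 8.5): section is a regular 32-gon, circumradius = √(r²−h²) = √(6²−5.8²) = 1.536 (perimeter = 2·32·1.536·sin(180°/32) = 9.64 mm); Taking the first minus the rest: starting from the result so far, the r=6 sphere at (-3.5, 8.5) partially overlaps it — only the 6.28 mm² overlap (of its 7.37 mm²) is removed, clipping the outline — boundary = 95.97 mm. Overall, the cross-section is a single solid region. Total boundary length (outer) = 95.97 mm.

95.97 mm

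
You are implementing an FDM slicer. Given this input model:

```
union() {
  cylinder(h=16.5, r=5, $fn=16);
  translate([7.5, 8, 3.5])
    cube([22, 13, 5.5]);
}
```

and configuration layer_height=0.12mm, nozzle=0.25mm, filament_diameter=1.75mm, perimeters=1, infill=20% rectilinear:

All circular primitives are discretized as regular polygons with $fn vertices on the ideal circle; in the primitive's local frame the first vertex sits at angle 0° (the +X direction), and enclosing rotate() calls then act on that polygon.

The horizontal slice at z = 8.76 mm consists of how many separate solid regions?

2

At z = 8.76 mm: the cylinder: section is a regular 16-gon, circumradius r=5; the cube at (7.5, 8) (footprint 22×13) is included at this height; Combining (union): the 2 present regions are separate (no shared area or edge), so areas and boundary lengths simply add and each stays a separate island — 2 connected regions. The result has 2 disconnected regions.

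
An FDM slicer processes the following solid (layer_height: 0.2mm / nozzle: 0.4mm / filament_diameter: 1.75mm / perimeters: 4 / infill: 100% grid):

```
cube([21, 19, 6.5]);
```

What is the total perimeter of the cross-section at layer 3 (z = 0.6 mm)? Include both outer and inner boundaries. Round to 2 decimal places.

80.00 mm

At z = 0.6 mm: the 21×19 cube contributes its full rectangle (perimeter 80.00 mm). Overall, the cross-section is a single solid region. Total boundary length (outer) = 80.00 mm.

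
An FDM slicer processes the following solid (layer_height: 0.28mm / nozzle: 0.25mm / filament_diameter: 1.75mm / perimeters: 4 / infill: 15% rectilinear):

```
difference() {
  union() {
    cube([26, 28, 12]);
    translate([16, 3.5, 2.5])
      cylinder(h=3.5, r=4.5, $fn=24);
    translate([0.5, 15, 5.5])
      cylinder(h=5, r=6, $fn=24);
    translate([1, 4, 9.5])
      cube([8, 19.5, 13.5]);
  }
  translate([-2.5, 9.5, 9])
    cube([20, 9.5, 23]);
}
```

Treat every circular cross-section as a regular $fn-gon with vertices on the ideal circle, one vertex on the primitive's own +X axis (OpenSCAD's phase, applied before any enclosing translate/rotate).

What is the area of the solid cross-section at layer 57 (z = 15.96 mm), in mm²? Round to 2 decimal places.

80.00 mm²

At z = 15.96 mm: the cube is absent (z outside [0, 12]); the cylinder at (16, 3.5) does not reach this height (z outside [2.5, 6]); the cylinder at (0.5, 15) is absent (z outside [5.5, 10.5]); the cube at (1, 4) is present — its section is the full 8×19.5 rectangle (area 156.00 mm²); Taking the union: only the 8×19.5 cube at (1, 4) is present, so the union is just that shape — area = 156.00 mm²; the 20×9.5 cube at (-2.5, 9.5) contributes its full rectangle (area 190.00 mm²); Subtracting the remaining from the first: starting from the result so far (156.00 mm²), the 20×9.5 cube at (-2.5, 9.5) partially overlaps it — only the 76.00 mm² overlap (of its 190.00 mm²) is removed, clipping the outline — area = 80.00 mm². Overall, the cross-section has 2 separate islands. Net area = 80.00 mm².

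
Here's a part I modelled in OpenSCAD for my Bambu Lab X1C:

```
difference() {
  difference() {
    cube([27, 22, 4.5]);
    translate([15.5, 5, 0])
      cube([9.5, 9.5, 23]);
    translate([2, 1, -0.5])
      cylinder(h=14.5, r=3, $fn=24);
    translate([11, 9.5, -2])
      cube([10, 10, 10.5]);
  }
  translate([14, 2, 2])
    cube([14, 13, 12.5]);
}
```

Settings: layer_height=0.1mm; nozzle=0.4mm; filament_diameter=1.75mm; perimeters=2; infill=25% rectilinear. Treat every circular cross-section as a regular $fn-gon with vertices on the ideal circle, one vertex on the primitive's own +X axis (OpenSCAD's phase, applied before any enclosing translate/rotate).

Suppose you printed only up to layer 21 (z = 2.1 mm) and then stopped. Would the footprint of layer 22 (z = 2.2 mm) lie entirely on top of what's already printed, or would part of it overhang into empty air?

Compare the two slices. At z = 2.1: the cube is present — its section is the full 27×22 rectangle (area 594.00 mm²); the cube at (15.5, 5) is present — its section is the full 9.5×9.5 rectangle (area 90.25 mm²); the cylinder at (2, 1): section is a regular 24-gon, circumradius r=3 (area = (24/2)·3.000²·sin(360°/24) = 27.95 mm²); the 10×10 cube at (11, 9.5) contributes its full rectangle (area 100.00 mm²); Taking the first minus the rest: starting from the 27×22 cube (594.00 mm²), the 9.5×9.5 cube at (15.5, 5) lies wholly inside it (removes its full 90.25 mm² and its 38.00 mm outline becomes a hole wall); the r=3 cylinder at (2, 1) partially overlaps it — only the 17.40 mm² overlap (of its 27.95 mm²) is removed, clipping the outline; the 10×10 cube at (11, 9.5) partially overlaps it — only the 72.50 mm² overlap (of its 100.00 mm²) is removed, clipping the outline — area = 413.85 mm²; the cube at (14, 2) (footprint 14×13) is included at this height (area 182.00 mm²); Subtracting the remaining from the first: starting from the result so far (413.85 mm²), the 14×13 cube at (14, 2) partially overlaps it — only the 67.75 mm² overlap (of its 182.00 mm²) is removed, clipping the outline — area = 346.10 mm². At z = 2.2: the cube (footprint 27×22) is included at this height (area 594.00 mm²); the cube at (15.5, 5) is present — its section is the full 9.5×9.5 rectangle (area 90.25 mm²); the r=3 cylinder at (2, 1) contributes a regular 24-gon of circumradius 3 (area = (24/2)·3.000²·sin(360°/24) = 27.95 mm²); the cube at (11, 9.5) (footprint 10×10) is included at this height (area 100.00 mm²); Taking the first minus the rest: starting from the 27×22 cube (594.00 mm²), the 9.5×9.5 cube at (15.5, 5) lies wholly inside it (removes its full 90.25 mm² and its 38.00 mm outline becomes a hole wall); the r=3 cylinder at (2, 1) partially overlaps it — only the 17.40 mm² overlap (of its 27.95 mm²) is removed, clipping the outline; the 10×10 cube at (11, 9.5) partially overlaps it — only the 72.50 mm² overlap (of its 100.00 mm²) is removed, clipping the outline — area = 413.85 mm²; the cube at (14, 2) is present — its section is the full 14×13 rectangle (area 182.00 mm²); Subtracting the remaining from the first: starting from the result so far (413.85 mm²), the 14×13 cube at (14, 2) partially overlaps it — only the 67.75 mm² overlap (of its 182.00 mm²) is removed, clipping the outline — area = 346.10 mm². Checking containment: the cross-section at z = 2.2 is a subset of the cross-section at z = 2.1.

entirely on top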